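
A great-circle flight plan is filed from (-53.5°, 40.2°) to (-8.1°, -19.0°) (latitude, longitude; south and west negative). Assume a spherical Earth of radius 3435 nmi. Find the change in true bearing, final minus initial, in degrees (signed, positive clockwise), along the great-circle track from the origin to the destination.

At departure: θ₁ = atan2(sin Δλ cos φ₂, cos φ₁ sin φ₂ − sin φ₁ cos φ₂ cos Δλ) = 290.84°
At arrival: θ₂ = atan2(sin Δλ cos φ₁, −cos φ₂ sin φ₁ + sin φ₂ cos φ₁ cos Δλ) = 325.84°
Δθ = θ₂ − θ₁ = +35.0°

+35.0°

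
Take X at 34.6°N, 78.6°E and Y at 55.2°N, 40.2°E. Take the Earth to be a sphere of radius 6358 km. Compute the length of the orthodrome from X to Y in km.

3711 km

cos σ = sin φ₁ sin φ₂ + cos φ₁ cos φ₂ cos Δλ
      = sin(34.60°)sin(55.20°) + cos(34.60°)cos(55.20°)cos(-38.40°) = 0.8344
σ = 33.442° → d = Rσ = 6358·0.58367 = 3711 km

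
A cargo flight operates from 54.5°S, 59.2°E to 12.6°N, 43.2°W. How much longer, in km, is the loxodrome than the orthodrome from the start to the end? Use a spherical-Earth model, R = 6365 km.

372 km

Great circle: cos σ = sin φ₁ sin φ₂ + cos φ₁ cos φ₂ cos Δλ,  σ = 1.8747 rad → d_gc = 11932.7 km
Rhumb line: Δψ = +1.3608, q = Δφ/Δψ = 0.8606, d_rh = R√(Δφ²+q²Δλ²) = 12304.7 km
Excess = 12304.7 − 11932.7 = 372.0 ≈ 372 km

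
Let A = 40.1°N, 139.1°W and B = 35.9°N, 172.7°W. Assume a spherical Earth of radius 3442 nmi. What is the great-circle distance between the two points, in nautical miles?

cos σ = sin φ₁ sin φ₂ + cos φ₁ cos φ₂ cos Δλ
      = sin(40.10°)sin(35.90°) + cos(40.10°)cos(35.90°)cos(-33.60°) = 0.8938
σ = 26.647° → d = Rσ = 3442·0.46507 = 1601 nmi

1601 nmi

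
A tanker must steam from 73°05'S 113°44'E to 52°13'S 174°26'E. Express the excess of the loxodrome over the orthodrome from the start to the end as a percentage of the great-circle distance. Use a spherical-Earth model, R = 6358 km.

Great circle: σ = 0.5673 rad → d_gc = Rσ = 3606.6 km
Rhumb: Δφ = +0.3642, Δλ = +1.0594, Δψ = +0.8335, q = Δφ/Δψ = 0.4370 → d_rh = R√(Δφ²+q²Δλ²) = 3745.0 km
Excess = (3745.0 − 3606.6) / 3606.6 = 138.4 / 3606.6 = 3.84% ≈ 3.8%

3.8%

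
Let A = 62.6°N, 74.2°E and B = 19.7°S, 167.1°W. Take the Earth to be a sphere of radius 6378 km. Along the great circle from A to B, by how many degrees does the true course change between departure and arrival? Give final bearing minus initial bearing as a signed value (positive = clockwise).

+78.7°

At departure: θ₁ = atan2(sin Δλ cos φ₂, cos φ₁ sin φ₂ − sin φ₁ cos φ₂ cos Δλ) = 73.39°
At arrival: θ₂ = atan2(sin Δλ cos φ₁, −cos φ₂ sin φ₁ + sin φ₂ cos φ₁ cos Δλ) = 152.07°
Δθ = θ₂ − θ₁ = +78.7°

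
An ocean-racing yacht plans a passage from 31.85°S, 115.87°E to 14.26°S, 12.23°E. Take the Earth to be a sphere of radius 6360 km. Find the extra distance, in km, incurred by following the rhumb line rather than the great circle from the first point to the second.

310 km

Great circle: cos σ = sin φ₁ sin φ₂ + cos φ₁ cos φ₂ cos Δλ,  σ = 1.6350 rad → d_gc = 10398.59 km
Rhumb line: Δψ = +0.3355, q = Δφ/Δψ = 0.9152, d_rh = R√(Δφ²+q²Δλ²) = 10708.14 km
Excess = 10708.14 − 10398.59 = 309.55 ≈ 310 km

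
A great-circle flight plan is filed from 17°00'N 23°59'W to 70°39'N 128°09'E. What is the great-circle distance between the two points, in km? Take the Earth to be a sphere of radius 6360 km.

10017 km

Haversine: a = sin²(Δφ/2)+cos φ₁ cos φ₂ sin²(Δλ/2) = 0.50213;  σ = 2·atan2(√a,√(1−a))
σ = 90.244° → d = Rσ = 6360·1.57506 = 10017 km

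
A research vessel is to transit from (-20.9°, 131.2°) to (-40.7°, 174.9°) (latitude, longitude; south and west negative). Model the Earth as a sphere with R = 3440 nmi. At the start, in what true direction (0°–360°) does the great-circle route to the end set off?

N = sin Δλ·cos φ₂ = +0.5238;  D = cos φ₁ sin φ₂ − sin φ₁ cos φ₂ cos Δλ = -0.4137
initial course = atan2(N, D) = 128.30°

128.3°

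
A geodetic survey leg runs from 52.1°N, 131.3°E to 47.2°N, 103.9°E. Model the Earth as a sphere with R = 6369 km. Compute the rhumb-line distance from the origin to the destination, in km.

2044 km

Δψ = ln[tan(π/4+φ₂/2)/tan(π/4+φ₁/2)] = -0.1322;  Δφ = -0.0855 rad,  Δλ = -0.4782 rad
q = Δφ/Δψ = 0.6467
d = R·√(Δφ² + q²Δλ²) = 6369·0.32088 = 2044 km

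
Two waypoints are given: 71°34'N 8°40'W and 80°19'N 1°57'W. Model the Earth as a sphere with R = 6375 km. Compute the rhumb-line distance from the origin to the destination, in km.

Rhumb course C = atan2(Δλ, Δψ) with Δψ = ln[tan(π/4+φ₂/2)/tan(π/4+φ₁/2)] = +0.6500, Δλ = +0.1172 → C = 10.22°
d = R·|Δφ| / |cos C| = 6375·0.15272 / 0.98413 = 989 km

989 km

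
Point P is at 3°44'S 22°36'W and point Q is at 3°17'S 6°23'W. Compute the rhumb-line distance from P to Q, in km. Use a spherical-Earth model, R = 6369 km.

Δψ = ln[tan(π/4+φ₂/2)/tan(π/4+φ₁/2)] = +0.0079;  Δφ = +0.0079 rad,  Δλ = +0.2830 rad
q = Δφ/Δψ = 0.9981
d = R·√(Δφ² + q²Δλ²) = 6369·0.28261 = 1800 km

1800 km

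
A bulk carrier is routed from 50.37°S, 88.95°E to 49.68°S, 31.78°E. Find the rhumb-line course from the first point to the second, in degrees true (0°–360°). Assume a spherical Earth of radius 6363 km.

271.1°

Δψ = ln[tan(π/4+φ₂/2)/tan(π/4+φ₁/2)] = +0.0187
Δλ = -0.9978 rad (taken the short way round)
course = atan2(Δλ, Δψ) = 271.08°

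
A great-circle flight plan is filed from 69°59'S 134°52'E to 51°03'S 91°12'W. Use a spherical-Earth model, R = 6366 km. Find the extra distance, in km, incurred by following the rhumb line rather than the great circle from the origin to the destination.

Great circle: cos σ = sin φ₁ sin φ₂ + cos φ₁ cos φ₂ cos Δλ,  σ = 0.9503 rad → d_gc = 6049.8 km
Rhumb line: Δψ = +0.6951, q = Δφ/Δψ = 0.4754, d_rh = R√(Δφ²+q²Δλ²) = 7381.0 km
Excess = 7381.0 − 6049.8 = 1331.2 ≈ 1331 km

1331 km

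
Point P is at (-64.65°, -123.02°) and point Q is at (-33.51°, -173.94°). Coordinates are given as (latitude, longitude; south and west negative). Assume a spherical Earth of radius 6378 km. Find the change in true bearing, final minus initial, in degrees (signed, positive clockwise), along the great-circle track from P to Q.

+41.0°

At departure: θ₁ = atan2(sin Δλ cos φ₂, cos φ₁ sin φ₂ − sin φ₁ cos φ₂ cos Δλ) = 290.24°
At arrival: θ₂ = atan2(sin Δλ cos φ₁, −cos φ₂ sin φ₁ + sin φ₂ cos φ₁ cos Δλ) = 331.20°
Δθ = θ₂ − θ₁ = +41.0°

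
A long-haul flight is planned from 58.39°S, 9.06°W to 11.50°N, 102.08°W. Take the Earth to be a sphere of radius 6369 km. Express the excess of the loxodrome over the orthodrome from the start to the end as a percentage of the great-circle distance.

3.0%

Great circle: σ = 1.7689 rad → d_gc = Rσ = 11266.4 km
Rhumb: Δφ = +1.2198, Δλ = -1.6235, Δψ = +1.4642, q = Δφ/Δψ = 0.8331 → d_rh = R√(Δφ²+q²Δλ²) = 11600.3 km
Excess = (11600.3 − 11266.4) / 11266.4 = 333.9 / 11266.4 = 2.96% ≈ 3.0%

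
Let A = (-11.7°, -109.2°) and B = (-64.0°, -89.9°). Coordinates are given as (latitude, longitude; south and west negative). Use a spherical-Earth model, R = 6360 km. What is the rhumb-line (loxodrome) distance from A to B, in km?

6009 km

Δψ = ln[tan(π/4+φ₂/2)/tan(π/4+φ₁/2)] = -1.2603;  Δφ = -0.9128 rad,  Δλ = +0.3368 rad
q = Δφ/Δψ = 0.7243
d = R·√(Δφ² + q²Δλ²) = 6360·0.94485 = 6009 km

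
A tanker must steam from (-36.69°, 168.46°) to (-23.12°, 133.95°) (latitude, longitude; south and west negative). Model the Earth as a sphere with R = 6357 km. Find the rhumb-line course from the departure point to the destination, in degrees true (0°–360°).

Meridional parts: M(φ₁)=-0.6892, M(φ₂)=-0.4149 → ΔM = +0.2743;  Δλ = -0.6023 rad
tan C = Δλ / ΔM = -2.1959 → C = 294.48°

294.5°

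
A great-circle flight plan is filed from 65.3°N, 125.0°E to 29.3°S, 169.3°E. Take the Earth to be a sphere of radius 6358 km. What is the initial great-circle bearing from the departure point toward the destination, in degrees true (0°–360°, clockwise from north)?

141.7°

N = sin Δλ·cos φ₂ = +0.6091;  D = cos φ₁ sin φ₂ − sin φ₁ cos φ₂ cos Δλ = -0.7715
initial course = atan2(N, D) = 141.71°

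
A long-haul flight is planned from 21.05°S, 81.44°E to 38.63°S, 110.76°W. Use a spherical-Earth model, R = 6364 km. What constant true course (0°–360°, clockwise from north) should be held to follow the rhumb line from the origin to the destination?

Meridional parts: M(φ₁)=-0.3759, M(φ₂)=-0.7320 → ΔM = -0.3561;  Δλ = +2.9287 rad
tan C = Δλ / ΔM = -8.2253 → C = 96.93°

96.9°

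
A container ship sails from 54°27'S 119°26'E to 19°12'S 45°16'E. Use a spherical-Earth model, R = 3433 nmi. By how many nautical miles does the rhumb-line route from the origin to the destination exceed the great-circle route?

Great circle: cos σ = sin φ₁ sin φ₂ + cos φ₁ cos φ₂ cos Δλ,  σ = 1.1402 rad → d_gc = 3914.44 nmi
Rhumb line: Δψ = +0.7961, q = Δφ/Δψ = 0.7728, d_rh = R√(Δφ²+q²Δλ²) = 4031.89 nmi
Excess = 4031.89 − 3914.44 = 117.45 ≈ 117 nmi

117 nmi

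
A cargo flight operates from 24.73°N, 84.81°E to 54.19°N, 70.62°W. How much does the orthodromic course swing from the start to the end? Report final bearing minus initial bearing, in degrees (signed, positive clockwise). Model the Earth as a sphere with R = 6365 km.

-143.3°

At departure: θ₁ = atan2(sin Δλ cos φ₂, cos φ₁ sin φ₂ − sin φ₁ cos φ₂ cos Δλ) = 345.77°
At arrival: θ₂ = atan2(sin Δλ cos φ₁, −cos φ₂ sin φ₁ + sin φ₂ cos φ₁ cos Δλ) = 202.44°
Δθ = θ₂ − θ₁ = -143.3°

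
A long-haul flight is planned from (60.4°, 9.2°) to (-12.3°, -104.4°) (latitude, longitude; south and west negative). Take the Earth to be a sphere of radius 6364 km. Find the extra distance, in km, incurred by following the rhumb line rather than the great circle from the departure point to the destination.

Great circle: cos σ = sin φ₁ sin φ₂ + cos φ₁ cos φ₂ cos Δλ,  σ = 1.9589 rad → d_gc = 12466.5 km
Rhumb line: Δψ = -1.5473, q = Δφ/Δψ = 0.8200, d_rh = R√(Δφ²+q²Δλ²) = 13124.9 km
Excess = 13124.9 − 12466.5 = 658.4 ≈ 658 km

658 km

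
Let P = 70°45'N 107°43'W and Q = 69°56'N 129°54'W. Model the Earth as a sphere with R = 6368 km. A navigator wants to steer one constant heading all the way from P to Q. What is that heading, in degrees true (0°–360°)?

263.8°

Δψ = ln[tan(π/4+φ₂/2)/tan(π/4+φ₁/2)] = -0.0424
Δλ = -0.3872 rad (taken the short way round)
course = atan2(Δλ, Δψ) = 263.75°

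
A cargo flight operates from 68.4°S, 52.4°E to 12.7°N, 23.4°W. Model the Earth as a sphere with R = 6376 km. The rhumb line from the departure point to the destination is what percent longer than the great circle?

2.6%

Great circle: σ = 1.6874 rad → d_gc = Rσ = 10758.7 km
Rhumb: Δφ = +1.4155, Δλ = -1.3230, Δψ = +1.8802, q = Δφ/Δψ = 0.7528 → d_rh = R√(Δφ²+q²Δλ²) = 11035.1 km
Excess = (11035.1 − 10758.7) / 10758.7 = 276.4 / 10758.7 = 2.57% ≈ 2.6%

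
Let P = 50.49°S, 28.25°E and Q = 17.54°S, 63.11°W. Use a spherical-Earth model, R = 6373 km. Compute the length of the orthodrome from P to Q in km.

cos σ = sin φ₁ sin φ₂ + cos φ₁ cos φ₂ cos Δλ
      = sin(-50.49°)sin(-17.54°) + cos(-50.49°)cos(-17.54°)cos(-91.36°) = 0.2181
σ = 77.402° → d = Rσ = 6373·1.35091 = 8609 km

8609 km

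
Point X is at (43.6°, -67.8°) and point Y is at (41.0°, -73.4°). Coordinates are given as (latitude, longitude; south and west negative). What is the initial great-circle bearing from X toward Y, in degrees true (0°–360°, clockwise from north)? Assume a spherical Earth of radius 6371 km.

239.8°

θ = atan2( sin Δλ·cos φ₂ ,  cos φ₁ sin φ₂ − sin φ₁ cos φ₂ cos Δλ )
  = atan2(-0.0736, -0.0429) = 239.79°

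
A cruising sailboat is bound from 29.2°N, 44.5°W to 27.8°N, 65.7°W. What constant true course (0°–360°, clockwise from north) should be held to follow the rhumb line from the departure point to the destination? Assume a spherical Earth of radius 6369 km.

Meridional parts: M(φ₁)=+0.5332, M(φ₂)=+0.5054 → ΔM = -0.0278;  Δλ = -0.3700 rad
tan C = Δλ / ΔM = +13.3073 → C = 265.70°

265.7°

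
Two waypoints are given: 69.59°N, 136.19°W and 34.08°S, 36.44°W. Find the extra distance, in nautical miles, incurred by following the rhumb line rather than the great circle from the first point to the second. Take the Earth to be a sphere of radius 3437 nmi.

241 nmi

Great circle: cos σ = sin φ₁ sin φ₂ + cos φ₁ cos φ₂ cos Δλ,  σ = 2.1823 rad → d_gc = 7500.5 nmi
Rhumb line: Δψ = -2.3480, q = Δφ/Δψ = 0.7706, d_rh = R√(Δφ²+q²Δλ²) = 7741.8 nmi
Excess = 7741.8 − 7500.5 = 241.3 ≈ 241 nmi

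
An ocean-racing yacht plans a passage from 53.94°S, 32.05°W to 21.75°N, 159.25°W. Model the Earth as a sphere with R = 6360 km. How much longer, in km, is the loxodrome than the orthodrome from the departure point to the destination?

Great circle: cos σ = sin φ₁ sin φ₂ + cos φ₁ cos φ₂ cos Δλ,  σ = 2.2525 rad → d_gc = 14325.84 km
Rhumb line: Δψ = +1.5115, q = Δφ/Δψ = 0.8740, d_rh = R√(Δφ²+q²Δλ²) = 14929.26 km
Excess = 14929.26 − 14325.84 = 603.42 ≈ 603 km

603 km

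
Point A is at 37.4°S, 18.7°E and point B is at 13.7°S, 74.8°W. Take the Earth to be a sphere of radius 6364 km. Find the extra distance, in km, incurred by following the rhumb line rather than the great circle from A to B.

Great circle: cos σ = sin φ₁ sin φ₂ + cos φ₁ cos φ₂ cos Δλ,  σ = 1.4739 rad → d_gc = 9380.0 km
Rhumb line: Δψ = +0.4633, q = Δφ/Δψ = 0.8928, d_rh = R√(Δφ²+q²Δλ²) = 9638.0 km
Excess = 9638.0 − 9380.0 = 258.0 ≈ 258 km

258 km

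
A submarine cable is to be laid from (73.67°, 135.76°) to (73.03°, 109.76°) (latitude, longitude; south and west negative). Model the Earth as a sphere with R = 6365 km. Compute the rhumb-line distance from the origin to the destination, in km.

Δψ = ln[tan(π/4+φ₂/2)/tan(π/4+φ₁/2)] = -0.0390;  Δφ = -0.0112 rad,  Δλ = -0.4538 rad
q = Δφ/Δψ = 0.2865
d = R·√(Δφ² + q²Δλ²) = 6365·0.13048 = 831 km

831 km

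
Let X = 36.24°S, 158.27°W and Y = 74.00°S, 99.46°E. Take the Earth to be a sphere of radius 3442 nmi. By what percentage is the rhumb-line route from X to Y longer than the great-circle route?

Great circle: σ = 1.0227 rad → d_gc = Rσ = 3520.3 nmi
Rhumb: Δφ = -0.6590, Δλ = -1.7849, Δψ = -1.2828, q = Δφ/Δψ = 0.5137 → d_rh = R√(Δφ²+q²Δλ²) = 3886.9 nmi
Excess = (3886.9 − 3520.3) / 3520.3 = 366.6 / 3520.3 = 10.41% ≈ 10.4%

10.4%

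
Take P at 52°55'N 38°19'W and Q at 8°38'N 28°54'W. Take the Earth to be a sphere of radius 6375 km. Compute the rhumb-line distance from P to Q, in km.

Rhumb course C = atan2(Δλ, Δψ) with Δψ = ln[tan(π/4+φ₂/2)/tan(π/4+φ₁/2)] = -0.9412, Δλ = +0.1644 → C = 170.09°
d = R·|Δφ| / |cos C| = 6375·0.77289 / 0.98509 = 5002 km

5002 km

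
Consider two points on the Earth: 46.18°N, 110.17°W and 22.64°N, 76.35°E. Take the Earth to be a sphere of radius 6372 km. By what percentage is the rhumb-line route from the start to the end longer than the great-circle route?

Great circle: σ = 1.9360 rad → d_gc = Rσ = 12336.4 km
Rhumb: Δφ = -0.4109, Δλ = -3.0278, Δψ = -0.5050, q = Δφ/Δψ = 0.8136 → d_rh = R√(Δφ²+q²Δλ²) = 15914.3 km
Excess = (15914.3 − 12336.4) / 12336.4 = 3577.9 / 12336.4 = 29.00% ≈ 29.0%

29.0%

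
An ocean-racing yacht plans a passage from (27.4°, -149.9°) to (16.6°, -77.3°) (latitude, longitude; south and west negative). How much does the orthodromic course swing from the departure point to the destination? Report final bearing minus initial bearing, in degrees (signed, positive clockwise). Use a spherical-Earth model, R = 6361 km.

Initial bearing θ₁ = atan2(sin Δλ cos φ₂, cos φ₁ sin φ₂ − sin φ₁ cos φ₂ cos Δλ) = 82.42°
Final bearing θ₂ = (initial bearing from the destination back to the start) + 180° = 113.32°
Δθ = θ₂ − θ₁ = +30.9°

+30.9°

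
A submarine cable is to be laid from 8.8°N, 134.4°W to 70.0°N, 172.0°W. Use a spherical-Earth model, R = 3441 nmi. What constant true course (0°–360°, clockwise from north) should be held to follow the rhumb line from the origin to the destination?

Δψ = ln[tan(π/4+φ₂/2)/tan(π/4+φ₁/2)] = +1.5812
Δλ = -0.6562 rad (taken the short way round)
course = atan2(Δλ, Δψ) = 337.46°

337.5°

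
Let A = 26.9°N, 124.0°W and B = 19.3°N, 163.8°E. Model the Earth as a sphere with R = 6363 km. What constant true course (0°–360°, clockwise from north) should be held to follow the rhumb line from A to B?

263.5°

Δψ = ln[tan(π/4+φ₂/2)/tan(π/4+φ₁/2)] = -0.1444
Δλ = -1.2601 rad (taken the short way round)
course = atan2(Δλ, Δψ) = 263.47°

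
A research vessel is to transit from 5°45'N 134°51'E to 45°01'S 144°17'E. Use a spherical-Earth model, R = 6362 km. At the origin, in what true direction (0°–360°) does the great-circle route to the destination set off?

θ = atan2( sin Δλ·cos φ₂ ,  cos φ₁ sin φ₂ − sin φ₁ cos φ₂ cos Δλ )
  = atan2(+0.1159, -0.7736) = 171.48°

171.5°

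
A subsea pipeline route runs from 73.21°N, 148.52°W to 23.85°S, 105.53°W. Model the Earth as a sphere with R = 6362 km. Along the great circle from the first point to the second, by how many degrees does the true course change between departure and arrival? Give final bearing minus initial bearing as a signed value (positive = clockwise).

+27.9°

At departure: θ₁ = atan2(sin Δλ cos φ₂, cos φ₁ sin φ₂ − sin φ₁ cos φ₂ cos Δλ) = 140.53°
At arrival: θ₂ = atan2(sin Δλ cos φ₁, −cos φ₂ sin φ₁ + sin φ₂ cos φ₁ cos Δλ) = 168.42°
Δθ = θ₂ − θ₁ = +27.9°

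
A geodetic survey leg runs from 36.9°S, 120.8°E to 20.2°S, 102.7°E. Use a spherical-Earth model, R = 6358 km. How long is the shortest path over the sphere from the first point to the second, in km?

cos σ = sin φ₁ sin φ₂ + cos φ₁ cos φ₂ cos Δλ
      = sin(-36.90°)sin(-20.20°) + cos(-36.90°)cos(-20.20°)cos(-18.10°) = 0.9207
σ = 22.974° → d = Rσ = 6358·0.40097 = 2549 km

2549 km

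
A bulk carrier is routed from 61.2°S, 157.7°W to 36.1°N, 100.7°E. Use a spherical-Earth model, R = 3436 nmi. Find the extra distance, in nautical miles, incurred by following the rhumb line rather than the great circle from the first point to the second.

153 nmi

Great circle: cos σ = sin φ₁ sin φ₂ + cos φ₁ cos φ₂ cos Δλ,  σ = 2.2075 rad → d_gc = 7585.1 nmi
Rhumb line: Δψ = +2.0361, q = Δφ/Δψ = 0.8341, d_rh = R√(Δφ²+q²Δλ²) = 7737.8 nmi
Excess = 7737.8 − 7585.1 = 152.7 ≈ 153 nmi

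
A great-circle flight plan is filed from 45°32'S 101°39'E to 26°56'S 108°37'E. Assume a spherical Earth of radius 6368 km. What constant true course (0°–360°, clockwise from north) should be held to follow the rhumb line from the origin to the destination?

Meridional parts: M(φ₁)=-0.8946, M(φ₂)=-0.4884 → ΔM = +0.4062;  Δλ = +0.1216 rad
tan C = Δλ / ΔM = +0.2993 → C = 16.66°

16.7°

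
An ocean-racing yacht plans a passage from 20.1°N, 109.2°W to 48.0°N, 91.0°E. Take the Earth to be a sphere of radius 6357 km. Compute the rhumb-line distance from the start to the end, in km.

Rhumb course C = atan2(Δλ, Δψ) with Δψ = ln[tan(π/4+φ₂/2)/tan(π/4+φ₁/2)] = +0.5992, Δλ = -2.7890 → C = 282.13°
d = R·|Δφ| / |cos C| = 6357·0.48695 / 0.21006 = 14736 km

14736 km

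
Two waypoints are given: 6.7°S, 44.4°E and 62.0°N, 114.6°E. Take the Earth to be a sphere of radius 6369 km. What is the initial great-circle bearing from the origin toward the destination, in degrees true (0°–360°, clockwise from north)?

26.3°

θ = atan2( sin Δλ·cos φ₂ ,  cos φ₁ sin φ₂ − sin φ₁ cos φ₂ cos Δλ )
  = atan2(+0.4417, +0.8955) = 26.26°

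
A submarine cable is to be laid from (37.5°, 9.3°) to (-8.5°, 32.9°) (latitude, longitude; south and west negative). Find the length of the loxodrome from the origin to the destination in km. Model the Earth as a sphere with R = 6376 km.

Δψ = ln[tan(π/4+φ₂/2)/tan(π/4+φ₁/2)] = -0.8559;  Δφ = -0.8029 rad,  Δλ = +0.4119 rad
q = Δφ/Δψ = 0.9381
d = R·√(Δφ² + q²Δλ²) = 6376·0.89099 = 5681 km

5681 km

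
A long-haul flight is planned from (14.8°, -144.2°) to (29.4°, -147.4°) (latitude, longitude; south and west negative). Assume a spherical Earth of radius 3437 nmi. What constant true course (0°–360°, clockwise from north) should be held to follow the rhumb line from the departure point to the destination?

Meridional parts: M(φ₁)=+0.2612, M(φ₂)=+0.5373 → ΔM = +0.2760;  Δλ = -0.0559 rad
tan C = Δλ / ΔM = -0.2023 → C = 348.56°

348.6°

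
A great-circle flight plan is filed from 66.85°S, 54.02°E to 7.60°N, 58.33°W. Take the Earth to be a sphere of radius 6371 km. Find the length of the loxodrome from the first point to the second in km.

12560 km

Δψ = ln[tan(π/4+φ₂/2)/tan(π/4+φ₁/2)] = +1.7187;  Δφ = +1.2994 rad,  Δλ = -1.9609 rad
q = Δφ/Δψ = 0.7560
d = R·√(Δφ² + q²Δλ²) = 6371·1.97136 = 12560 km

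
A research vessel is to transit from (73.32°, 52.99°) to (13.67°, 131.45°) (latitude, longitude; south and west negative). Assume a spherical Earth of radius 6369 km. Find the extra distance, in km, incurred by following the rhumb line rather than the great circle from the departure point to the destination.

Great circle: cos σ = sin φ₁ sin φ₂ + cos φ₁ cos φ₂ cos Δλ,  σ = 1.2847 rad → d_gc = 8182.46 km
Rhumb line: Δψ = -1.6792, q = Δφ/Δψ = 0.6200, d_rh = R√(Δφ²+q²Δλ²) = 8556.04 km
Excess = 8556.04 − 8182.46 = 373.58 ≈ 374 km

374 km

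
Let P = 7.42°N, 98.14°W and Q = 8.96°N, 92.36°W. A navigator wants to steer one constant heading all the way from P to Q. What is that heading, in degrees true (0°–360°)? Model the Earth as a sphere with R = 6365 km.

74.9°

Δψ = ln[tan(π/4+φ₂/2)/tan(π/4+φ₁/2)] = +0.0272
Δλ = +0.1009 rad (taken the short way round)
course = atan2(Δλ, Δψ) = 74.93°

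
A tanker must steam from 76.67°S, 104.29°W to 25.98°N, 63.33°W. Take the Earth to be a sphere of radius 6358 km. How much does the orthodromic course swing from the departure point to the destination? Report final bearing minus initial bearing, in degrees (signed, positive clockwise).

-28.7°

At departure: θ₁ = atan2(sin Δλ cos φ₂, cos φ₁ sin φ₂ − sin φ₁ cos φ₂ cos Δλ) = 37.73°
At arrival: θ₂ = atan2(sin Δλ cos φ₁, −cos φ₂ sin φ₁ + sin φ₂ cos φ₁ cos Δλ) = 9.03°
Δθ = θ₂ − θ₁ = -28.7°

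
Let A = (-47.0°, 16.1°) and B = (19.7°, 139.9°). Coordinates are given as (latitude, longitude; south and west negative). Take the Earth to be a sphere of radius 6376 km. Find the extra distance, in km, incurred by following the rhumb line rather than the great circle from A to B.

395 km

Great circle: cos σ = sin φ₁ sin φ₂ + cos φ₁ cos φ₂ cos Δλ,  σ = 2.2190 rad → d_gc = 14148.1 km
Rhumb line: Δψ = +1.2824, q = Δφ/Δψ = 0.9077, d_rh = R√(Δφ²+q²Δλ²) = 14542.7 km
Excess = 14542.7 − 14148.1 = 394.6 ≈ 395 km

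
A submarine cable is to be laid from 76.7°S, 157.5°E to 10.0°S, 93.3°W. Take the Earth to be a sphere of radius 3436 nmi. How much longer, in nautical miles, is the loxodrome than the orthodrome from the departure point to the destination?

488 nmi

Great circle: cos σ = sin φ₁ sin φ₂ + cos φ₁ cos φ₂ cos Δλ,  σ = 1.4762 rad → d_gc = 5072.1 nmi
Rhumb line: Δψ = +1.9737, q = Δφ/Δψ = 0.5898, d_rh = R√(Δφ²+q²Δλ²) = 5560.5 nmi
Excess = 5560.5 − 5072.1 = 488.4 ≈ 488 nmi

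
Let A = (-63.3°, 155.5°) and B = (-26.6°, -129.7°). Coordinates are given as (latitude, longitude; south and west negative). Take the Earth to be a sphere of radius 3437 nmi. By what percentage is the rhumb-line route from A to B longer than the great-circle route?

4.1%

Great circle: σ = 1.0410 rad → d_gc = Rσ = 3577.9 nmi
Rhumb: Δφ = +0.6405, Δλ = +1.3055, Δψ = +0.9565, q = Δφ/Δψ = 0.6697 → d_rh = R√(Δφ²+q²Δλ²) = 3725.0 nmi
Excess = (3725.0 − 3577.9) / 3577.9 = 147.1 / 3577.9 = 4.11% ≈ 4.1%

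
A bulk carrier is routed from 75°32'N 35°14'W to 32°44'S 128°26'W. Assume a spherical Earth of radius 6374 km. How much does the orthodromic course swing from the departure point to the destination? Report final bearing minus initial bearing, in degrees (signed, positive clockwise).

-66.7°

At departure: θ₁ = atan2(sin Δλ cos φ₂, cos φ₁ sin φ₂ − sin φ₁ cos φ₂ cos Δλ) = 263.91°
At arrival: θ₂ = atan2(sin Δλ cos φ₁, −cos φ₂ sin φ₁ + sin φ₂ cos φ₁ cos Δλ) = 197.18°
Δθ = θ₂ − θ₁ = -66.7°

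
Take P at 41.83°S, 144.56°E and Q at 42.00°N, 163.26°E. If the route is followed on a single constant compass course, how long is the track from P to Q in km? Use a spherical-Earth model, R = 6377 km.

Δψ = ln[tan(π/4+φ₂/2)/tan(π/4+φ₁/2)] = +1.6143;  Δφ = +1.4631 rad,  Δλ = +0.3264 rad
q = Δφ/Δψ = 0.9063
d = R·√(Δφ² + q²Δλ²) = 6377·1.49271 = 9519 km

9519 km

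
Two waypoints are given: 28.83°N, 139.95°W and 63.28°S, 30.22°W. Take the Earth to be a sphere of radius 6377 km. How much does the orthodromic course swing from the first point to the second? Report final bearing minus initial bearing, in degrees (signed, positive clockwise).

-62.5°

Initial bearing θ₁ = atan2(sin Δλ cos φ₂, cos φ₁ sin φ₂ − sin φ₁ cos φ₂ cos Δλ) = 149.18°
Final bearing θ₂ = (initial bearing from the destination back to the start) + 180° = 86.71°
Δθ = θ₂ − θ₁ = -62.5°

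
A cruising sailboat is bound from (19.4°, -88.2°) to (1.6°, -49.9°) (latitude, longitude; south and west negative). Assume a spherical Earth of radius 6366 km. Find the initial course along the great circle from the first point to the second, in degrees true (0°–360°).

110.7°

N = sin Δλ·cos φ₂ = +0.6195;  D = cos φ₁ sin φ₂ − sin φ₁ cos φ₂ cos Δλ = -0.2342
initial course = atan2(N, D) = 110.71°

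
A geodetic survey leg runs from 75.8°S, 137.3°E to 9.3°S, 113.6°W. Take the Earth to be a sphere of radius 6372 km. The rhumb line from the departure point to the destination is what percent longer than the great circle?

Great circle: σ = 1.4933 rad → d_gc = Rσ = 9515.1 km
Rhumb: Δφ = +1.1606, Δλ = +1.9042, Δψ = +1.9200, q = Δφ/Δψ = 0.6045 → d_rh = R√(Δφ²+q²Δλ²) = 10416.0 km
Excess = (10416.0 − 9515.1) / 9515.1 = 900.9 / 9515.1 = 9.47% ≈ 9.5%

9.5%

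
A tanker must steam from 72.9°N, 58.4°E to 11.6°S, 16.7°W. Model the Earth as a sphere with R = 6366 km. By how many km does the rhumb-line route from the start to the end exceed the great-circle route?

Great circle: cos σ = sin φ₁ sin φ₂ + cos φ₁ cos φ₂ cos Δλ,  σ = 1.6892 rad → d_gc = 10753.4 km
Rhumb line: Δψ = -2.0987, q = Δφ/Δψ = 0.7027, d_rh = R√(Δφ²+q²Δλ²) = 11069.3 km
Excess = 11069.3 − 10753.4 = 315.9 ≈ 316 km

316 km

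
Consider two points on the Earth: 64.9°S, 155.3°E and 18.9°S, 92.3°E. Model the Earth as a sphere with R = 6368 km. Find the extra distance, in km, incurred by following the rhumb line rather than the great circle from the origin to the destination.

Great circle: cos σ = sin φ₁ sin φ₂ + cos φ₁ cos φ₂ cos Δλ,  σ = 1.0752 rad → d_gc = 6847.1 km
Rhumb line: Δψ = +1.1663, q = Δφ/Δψ = 0.6884, d_rh = R√(Δφ²+q²Δλ²) = 7026.4 km
Excess = 7026.4 − 6847.1 = 179.3 ≈ 179 km

179 km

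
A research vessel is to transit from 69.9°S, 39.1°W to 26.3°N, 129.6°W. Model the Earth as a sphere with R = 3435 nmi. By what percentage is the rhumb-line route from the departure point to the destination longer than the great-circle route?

Great circle: σ = 2.0029 rad → d_gc = Rσ = 6879.9 nmi
Rhumb: Δφ = +1.6790, Δλ = -1.5795, Δψ = +2.2064, q = Δφ/Δψ = 0.7610 → d_rh = R√(Δφ²+q²Δλ²) = 7093.0 nmi
Excess = (7093.0 − 6879.9) / 6879.9 = 213.1 / 6879.9 = 3.10% ≈ 3.1%

3.1%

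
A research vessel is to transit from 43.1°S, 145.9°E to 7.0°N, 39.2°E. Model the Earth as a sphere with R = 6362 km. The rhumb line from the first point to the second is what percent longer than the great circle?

2.4%

Great circle: σ = 1.8666 rad → d_gc = Rσ = 11875.4 km
Rhumb: Δφ = +0.8744, Δλ = -1.8623, Δψ = +0.9577, q = Δφ/Δψ = 0.9130 → d_rh = R√(Δφ²+q²Δλ²) = 12163.9 km
Excess = (12163.9 − 11875.4) / 11875.4 = 288.5 / 11875.4 = 2.43% ≈ 2.4%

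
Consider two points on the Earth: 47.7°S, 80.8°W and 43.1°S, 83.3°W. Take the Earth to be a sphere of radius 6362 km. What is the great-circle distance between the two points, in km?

547 km

cos σ = sin φ₁ sin φ₂ + cos φ₁ cos φ₂ cos Δλ
      = sin(-47.70°)sin(-43.10°) + cos(-47.70°)cos(-43.10°)cos(-2.50°) = 0.9963
σ = 4.923° → d = Rσ = 6362·0.08592 = 547 km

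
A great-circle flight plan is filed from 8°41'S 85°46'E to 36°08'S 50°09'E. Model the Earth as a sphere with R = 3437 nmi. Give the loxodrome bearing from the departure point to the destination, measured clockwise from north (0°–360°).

Δψ = ln[tan(π/4+φ₂/2)/tan(π/4+φ₁/2)] = -0.5250
Δλ = -0.6216 rad (taken the short way round)
course = atan2(Δλ, Δψ) = 229.82°

229.8°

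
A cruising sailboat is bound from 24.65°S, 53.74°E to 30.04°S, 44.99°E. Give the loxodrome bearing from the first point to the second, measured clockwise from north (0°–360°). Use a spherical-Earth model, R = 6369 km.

235.2°

Δψ = ln[tan(π/4+φ₂/2)/tan(π/4+φ₁/2)] = -0.1060
Δλ = -0.1527 rad (taken the short way round)
course = atan2(Δλ, Δψ) = 235.24°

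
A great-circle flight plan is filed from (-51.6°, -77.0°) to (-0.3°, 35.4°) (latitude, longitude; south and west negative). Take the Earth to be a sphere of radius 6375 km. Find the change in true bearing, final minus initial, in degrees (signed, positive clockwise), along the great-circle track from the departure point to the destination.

-71.9°

At departure: θ₁ = atan2(sin Δλ cos φ₂, cos φ₁ sin φ₂ − sin φ₁ cos φ₂ cos Δλ) = 108.08°
At arrival: θ₂ = atan2(sin Δλ cos φ₁, −cos φ₂ sin φ₁ + sin φ₂ cos φ₁ cos Δλ) = 36.19°
Δθ = θ₂ − θ₁ = -71.9°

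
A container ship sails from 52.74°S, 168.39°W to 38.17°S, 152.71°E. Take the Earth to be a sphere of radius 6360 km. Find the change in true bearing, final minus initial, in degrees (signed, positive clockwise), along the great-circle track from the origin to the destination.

Initial bearing θ₁ = atan2(sin Δλ cos φ₂, cos φ₁ sin φ₂ − sin φ₁ cos φ₂ cos Δλ) = 282.87°
Final bearing θ₂ = (initial bearing from the destination back to the start) + 180° = 311.35°
Δθ = θ₂ − θ₁ = +28.5°

+28.5°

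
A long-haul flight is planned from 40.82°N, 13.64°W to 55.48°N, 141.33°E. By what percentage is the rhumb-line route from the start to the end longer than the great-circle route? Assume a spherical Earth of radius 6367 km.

27.1%

Great circle: σ = 1.4202 rad → d_gc = Rσ = 9042.5 km
Rhumb: Δφ = +0.2559, Δλ = +2.7047, Δψ = +0.3872, q = Δφ/Δψ = 0.6608 → d_rh = R√(Δφ²+q²Δλ²) = 11495.2 km
Excess = (11495.2 − 9042.5) / 9042.5 = 2452.7 / 9042.5 = 27.12% ≈ 27.1%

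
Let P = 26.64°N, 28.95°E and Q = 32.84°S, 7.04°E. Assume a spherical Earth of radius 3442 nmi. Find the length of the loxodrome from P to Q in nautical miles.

Δψ = ln[tan(π/4+φ₂/2)/tan(π/4+φ₁/2)] = -1.0901;  Δφ = -1.0381 rad,  Δλ = -0.3824 rad
q = Δφ/Δψ = 0.9523
d = R·√(Δφ² + q²Δλ²) = 3442·1.10015 = 3787 nmi

3787 nmi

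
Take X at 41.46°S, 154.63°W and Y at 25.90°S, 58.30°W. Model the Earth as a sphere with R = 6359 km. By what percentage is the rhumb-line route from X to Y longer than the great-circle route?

Great circle: σ = 1.3542 rad → d_gc = Rσ = 8611.5 km
Rhumb: Δφ = +0.2716, Δλ = +1.6813, Δψ = +0.3283, q = Δφ/Δψ = 0.8273 → d_rh = R√(Δφ²+q²Δλ²) = 9011.8 km
Excess = (9011.8 − 8611.5) / 8611.5 = 400.3 / 8611.5 = 4.648% ≈ 4.6%

4.6%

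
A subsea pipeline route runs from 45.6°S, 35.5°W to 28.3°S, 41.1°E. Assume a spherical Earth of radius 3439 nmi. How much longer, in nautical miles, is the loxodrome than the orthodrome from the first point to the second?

Great circle: cos σ = sin φ₁ sin φ₂ + cos φ₁ cos φ₂ cos Δλ,  σ = 1.0684 rad → d_gc = 3674.4 nmi
Rhumb line: Δψ = +0.3809, q = Δφ/Δψ = 0.7926, d_rh = R√(Δφ²+q²Δλ²) = 3789.4 nmi
Excess = 3789.4 − 3674.4 = 115.0 ≈ 115 nmi

115 nmi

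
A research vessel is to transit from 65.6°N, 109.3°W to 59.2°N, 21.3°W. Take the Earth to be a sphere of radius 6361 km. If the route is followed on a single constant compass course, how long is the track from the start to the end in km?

Δψ = ln[tan(π/4+φ₂/2)/tan(π/4+φ₁/2)] = -0.2422;  Δφ = -0.1117 rad,  Δλ = +1.5359 rad
q = Δφ/Δψ = 0.4613
d = R·√(Δφ² + q²Δλ²) = 6361·0.71723 = 4562 km

4562 km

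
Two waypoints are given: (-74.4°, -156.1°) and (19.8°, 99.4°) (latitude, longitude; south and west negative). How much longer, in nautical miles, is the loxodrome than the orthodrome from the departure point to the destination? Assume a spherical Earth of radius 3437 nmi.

389 nmi

Great circle: cos σ = sin φ₁ sin φ₂ + cos φ₁ cos φ₂ cos Δλ,  σ = 1.9710 rad → d_gc = 6774.35 nmi
Rhumb line: Δψ = +2.3406, q = Δφ/Δψ = 0.7024, d_rh = R√(Δφ²+q²Δλ²) = 7163.83 nmi
Excess = 7163.83 − 6774.35 = 389.48 ≈ 389 nmi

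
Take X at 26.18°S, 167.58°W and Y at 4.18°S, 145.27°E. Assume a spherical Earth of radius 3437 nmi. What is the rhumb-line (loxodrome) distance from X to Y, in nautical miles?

Rhumb course C = atan2(Δλ, Δψ) with Δψ = ln[tan(π/4+φ₂/2)/tan(π/4+φ₁/2)] = +0.4007, Δλ = -0.8229 → C = 295.96°
d = R·|Δφ| / |cos C| = 3437·0.38397 / 0.43778 = 3015 nmi

3015 nmi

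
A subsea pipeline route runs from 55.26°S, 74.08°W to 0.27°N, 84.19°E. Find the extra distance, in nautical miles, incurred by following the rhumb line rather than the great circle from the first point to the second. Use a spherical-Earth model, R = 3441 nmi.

Great circle: cos σ = sin φ₁ sin φ₂ + cos φ₁ cos φ₂ cos Δλ,  σ = 2.1332 rad → d_gc = 7340.4 nmi
Rhumb line: Δψ = +1.1669, q = Δφ/Δψ = 0.8306, d_rh = R√(Δφ²+q²Δλ²) = 8570.2 nmi
Excess = 8570.2 − 7340.4 = 1229.8 ≈ 1230 nmi

1230 nmi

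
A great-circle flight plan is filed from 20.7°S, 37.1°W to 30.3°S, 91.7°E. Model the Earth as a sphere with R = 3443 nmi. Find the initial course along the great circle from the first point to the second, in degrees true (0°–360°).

134.6°

N = sin Δλ·cos φ₂ = +0.6729;  D = cos φ₁ sin φ₂ − sin φ₁ cos φ₂ cos Δλ = -0.6632
initial course = atan2(N, D) = 134.58°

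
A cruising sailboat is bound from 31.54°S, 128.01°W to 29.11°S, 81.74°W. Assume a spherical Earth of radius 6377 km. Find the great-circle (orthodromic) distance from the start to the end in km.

Haversine: a = sin²(Δφ/2)+cos φ₁ cos φ₂ sin²(Δλ/2) = 0.11540;  σ = 2·atan2(√a,√(1−a))
σ = 39.717° → d = Rσ = 6377·0.69320 = 4421 km

4421 km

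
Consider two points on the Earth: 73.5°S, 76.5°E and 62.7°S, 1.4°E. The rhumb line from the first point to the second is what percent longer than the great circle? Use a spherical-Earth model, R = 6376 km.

6.5%

Great circle: σ = 0.4832 rad → d_gc = Rσ = 3080.8 km
Rhumb: Δφ = +0.1885, Δλ = -1.3107, Δψ = +0.5158, q = Δφ/Δψ = 0.3655 → d_rh = R√(Δφ²+q²Δλ²) = 3282.3 km
Excess = (3282.3 − 3080.8) / 3080.8 = 201.5 / 3080.8 = 6.54% ≈ 6.5%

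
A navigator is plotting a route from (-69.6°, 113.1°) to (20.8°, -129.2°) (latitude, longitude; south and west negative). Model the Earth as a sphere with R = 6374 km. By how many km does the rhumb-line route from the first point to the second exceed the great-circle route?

Great circle: cos σ = sin φ₁ sin φ₂ + cos φ₁ cos φ₂ cos Δλ,  σ = 2.0764 rad → d_gc = 13234.8 km
Rhumb line: Δψ = +2.0865, q = Δφ/Δψ = 0.7562, d_rh = R√(Δφ²+q²Δλ²) = 14113.0 km
Excess = 14113.0 − 13234.8 = 878.2 ≈ 878 km

878 km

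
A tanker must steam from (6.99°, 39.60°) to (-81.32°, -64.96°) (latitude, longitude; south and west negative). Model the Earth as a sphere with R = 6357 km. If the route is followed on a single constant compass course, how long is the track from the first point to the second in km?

Rhumb course C = atan2(Δλ, Δψ) with Δψ = ln[tan(π/4+φ₂/2)/tan(π/4+φ₁/2)] = -2.7007, Δλ = -1.8249 → C = 214.05°
d = R·|Δφ| / |cos C| = 6357·1.54130 / 0.82858 = 11825 km

11825 km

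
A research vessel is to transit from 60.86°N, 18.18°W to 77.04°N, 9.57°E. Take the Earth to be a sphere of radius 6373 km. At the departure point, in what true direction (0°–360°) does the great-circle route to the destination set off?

19.1°

N = sin Δλ·cos φ₂ = +0.1044;  D = cos φ₁ sin φ₂ − sin φ₁ cos φ₂ cos Δλ = +0.3012
initial course = atan2(N, D) = 19.12°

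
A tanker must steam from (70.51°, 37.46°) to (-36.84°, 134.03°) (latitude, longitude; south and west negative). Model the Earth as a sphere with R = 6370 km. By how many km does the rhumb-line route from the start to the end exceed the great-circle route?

407 km

Great circle: cos σ = sin φ₁ sin φ₂ + cos φ₁ cos φ₂ cos Δλ,  σ = 2.2090 rad → d_gc = 14071.5 km
Rhumb line: Δψ = -2.4543, q = Δφ/Δψ = 0.7634, d_rh = R√(Δφ²+q²Δλ²) = 14478.3 km
Excess = 14478.3 − 14071.5 = 406.8 ≈ 407 km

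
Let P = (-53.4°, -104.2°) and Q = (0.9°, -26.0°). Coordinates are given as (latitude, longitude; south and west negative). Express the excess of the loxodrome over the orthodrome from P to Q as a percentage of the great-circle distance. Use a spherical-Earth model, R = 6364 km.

Great circle: σ = 1.4613 rad → d_gc = Rσ = 9299.6 km
Rhumb: Δφ = +0.9477, Δλ = +1.3648, Δψ = +1.1222, q = Δφ/Δψ = 0.8445 → d_rh = R√(Δφ²+q²Δλ²) = 9496.5 km
Excess = (9496.5 − 9299.6) / 9299.6 = 196.9 / 9299.6 = 2.12% ≈ 2.1%

2.1%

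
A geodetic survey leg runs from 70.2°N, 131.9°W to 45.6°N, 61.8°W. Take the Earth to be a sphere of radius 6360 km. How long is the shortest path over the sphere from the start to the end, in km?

cos σ = sin φ₁ sin φ₂ + cos φ₁ cos φ₂ cos Δλ
      = sin(70.20°)sin(45.60°) + cos(70.20°)cos(45.60°)cos(70.10°) = 0.7529
σ = 41.157° → d = Rσ = 6360·0.71833 = 4569 km

4569 km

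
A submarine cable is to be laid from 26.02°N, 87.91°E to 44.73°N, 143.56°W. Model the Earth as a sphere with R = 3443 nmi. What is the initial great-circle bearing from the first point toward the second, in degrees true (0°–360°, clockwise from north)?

33.9°

θ = atan2( sin Δλ·cos φ₂ ,  cos φ₁ sin φ₂ − sin φ₁ cos φ₂ cos Δλ )
  = atan2(+0.5558, +0.8266) = 33.92°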